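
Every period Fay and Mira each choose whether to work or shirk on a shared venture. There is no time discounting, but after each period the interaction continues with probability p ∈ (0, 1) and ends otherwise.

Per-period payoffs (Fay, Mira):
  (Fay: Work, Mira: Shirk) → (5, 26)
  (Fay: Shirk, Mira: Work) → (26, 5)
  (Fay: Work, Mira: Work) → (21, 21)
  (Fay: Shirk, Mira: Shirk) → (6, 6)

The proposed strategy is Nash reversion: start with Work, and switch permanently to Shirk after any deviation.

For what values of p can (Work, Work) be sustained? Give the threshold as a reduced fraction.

1/4

Expected cooperation value is 21 + p·21 + p²·21 + … = 21/(1−p); deviation gives 26 + p·6/(1−p).
21 ≥ 26(1−p) + 6p ⇒ 20p ≥ 5 ⇒ p ≥ 5/20 = 1/4.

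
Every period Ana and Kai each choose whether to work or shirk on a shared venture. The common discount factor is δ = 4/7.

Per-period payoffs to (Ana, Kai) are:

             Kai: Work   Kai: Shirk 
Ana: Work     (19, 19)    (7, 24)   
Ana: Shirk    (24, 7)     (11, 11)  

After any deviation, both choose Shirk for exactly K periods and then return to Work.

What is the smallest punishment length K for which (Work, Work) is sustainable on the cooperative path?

No profitable deviation requires (19−11)(δ+…+δ^K) ≥ 24−19, i.e. δ+…+δ^K ≥ 5/8 ≈ 0.6250.
With δ = 4/7, the partial sums are K=1: 0.5714, K=2: 0.8980.
K = 2 is the first length at which the sum reaches 0.6250.

2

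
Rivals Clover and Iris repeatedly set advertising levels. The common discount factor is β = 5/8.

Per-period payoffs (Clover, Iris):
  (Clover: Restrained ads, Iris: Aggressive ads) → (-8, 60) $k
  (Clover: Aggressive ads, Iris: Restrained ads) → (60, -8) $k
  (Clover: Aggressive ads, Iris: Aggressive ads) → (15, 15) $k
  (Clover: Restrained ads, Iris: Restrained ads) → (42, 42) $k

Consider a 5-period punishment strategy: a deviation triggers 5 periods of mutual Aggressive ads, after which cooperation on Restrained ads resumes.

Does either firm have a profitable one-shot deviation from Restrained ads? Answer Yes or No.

Comparing payoff streams over the 6 periods until play realigns: cooperate → 42(1+β+…+β^5); deviate → 60 + 15(β+…+β^5).
Cooperation is sustained iff (42−15)(β+…+β^5) ≥ 60−42.
β+…+β^5 = 5/8·(1−(5/8)^5)/(1−5/8) = 1.5077, and (60−42)/(42−15) = 0.6667.
1.5077 ≥ 0.6667, so cooperation is sustainable.

No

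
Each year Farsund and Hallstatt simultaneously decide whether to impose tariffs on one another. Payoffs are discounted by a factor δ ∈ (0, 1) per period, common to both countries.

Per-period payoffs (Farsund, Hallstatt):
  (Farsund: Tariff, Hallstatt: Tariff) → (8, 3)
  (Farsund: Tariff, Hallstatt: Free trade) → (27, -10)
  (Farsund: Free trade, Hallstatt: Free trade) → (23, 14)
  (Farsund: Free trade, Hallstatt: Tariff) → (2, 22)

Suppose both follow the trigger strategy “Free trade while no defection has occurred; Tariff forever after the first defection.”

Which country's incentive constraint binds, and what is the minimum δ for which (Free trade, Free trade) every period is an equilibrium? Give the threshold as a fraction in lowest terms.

Hallstatt; δ ≥ 8/19

Farsund's threshold: (27−23)/(27−8) = 4/19.
Hallstatt's threshold: (22−14)/(22−3) = 8/19.
4/19 < 8/19, so Hallstatt binds and δ* = 8/19.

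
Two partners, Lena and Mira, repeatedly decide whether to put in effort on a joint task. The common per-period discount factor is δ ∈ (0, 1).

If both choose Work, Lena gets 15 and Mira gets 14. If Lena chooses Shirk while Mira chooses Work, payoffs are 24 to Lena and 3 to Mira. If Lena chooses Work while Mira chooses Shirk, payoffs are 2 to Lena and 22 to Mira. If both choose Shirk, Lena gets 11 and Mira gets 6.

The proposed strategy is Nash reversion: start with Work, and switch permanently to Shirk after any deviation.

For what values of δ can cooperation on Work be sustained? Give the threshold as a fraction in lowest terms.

9/13

Lena: cooperation gives 15 each period; deviation gives 24 once then 11 forever.
  15/(1−δ) ≥ 24 + 11δ/(1−δ) ⇒ δ ≥ 9/13.
Mira: cooperation gives 14 each period; deviation gives 22 once then 6 forever.
  δ ≥ 8/16 = 1/2.
Both must hold, so the binding constraint is Lena's: δ ≥ 9/13.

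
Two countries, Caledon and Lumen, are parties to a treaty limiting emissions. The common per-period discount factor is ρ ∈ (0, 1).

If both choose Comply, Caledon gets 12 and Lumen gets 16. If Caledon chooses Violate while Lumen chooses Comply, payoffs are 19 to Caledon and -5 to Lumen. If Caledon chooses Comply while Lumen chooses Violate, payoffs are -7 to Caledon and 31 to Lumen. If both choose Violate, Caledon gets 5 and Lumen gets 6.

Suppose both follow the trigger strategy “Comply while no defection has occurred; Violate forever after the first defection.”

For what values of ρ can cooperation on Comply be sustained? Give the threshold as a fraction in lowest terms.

3/5

Caledon: cooperation gives 12 each period; deviation gives 19 once then 5 forever.
  12/(1−ρ) ≥ 19 + 5ρ/(1−ρ) ⇒ ρ ≥ 7/14 = 1/2.
Lumen: cooperation gives 16 each period; deviation gives 31 once then 6 forever.
  ρ ≥ 15/25 = 3/5.
Both must hold, so the binding constraint is Lumen's: ρ ≥ 3/5.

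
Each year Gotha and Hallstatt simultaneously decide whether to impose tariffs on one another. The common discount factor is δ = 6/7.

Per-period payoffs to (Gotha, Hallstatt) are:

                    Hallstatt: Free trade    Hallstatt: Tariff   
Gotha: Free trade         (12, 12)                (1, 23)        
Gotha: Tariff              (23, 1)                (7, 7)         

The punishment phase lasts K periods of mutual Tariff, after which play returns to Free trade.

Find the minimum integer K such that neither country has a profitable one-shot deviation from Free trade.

3

Need Σ_{k=1}^{K} δ^k ≥ (23−12)/(12−7) = 2.2000 at δ = 6/7.
At K = 2 the sum is 1.5918 < 2.2000; at K = 3 it is 2.2216 ≥ 2.2000.
So the minimum punishment length is K = 3.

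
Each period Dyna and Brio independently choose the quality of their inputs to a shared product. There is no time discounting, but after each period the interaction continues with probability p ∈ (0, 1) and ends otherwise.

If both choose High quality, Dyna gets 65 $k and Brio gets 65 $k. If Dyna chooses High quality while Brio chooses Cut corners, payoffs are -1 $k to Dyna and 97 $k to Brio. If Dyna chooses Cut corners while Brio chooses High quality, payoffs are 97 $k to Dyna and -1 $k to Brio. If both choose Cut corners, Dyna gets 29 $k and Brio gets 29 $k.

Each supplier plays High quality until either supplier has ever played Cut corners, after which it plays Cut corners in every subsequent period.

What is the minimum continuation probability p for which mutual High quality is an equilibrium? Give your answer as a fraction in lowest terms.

8/17

Expected cooperation value is 65 + p·65 + p²·65 + … = 65/(1−p); deviation gives 97 + p·29/(1−p).
65 ≥ 97(1−p) + 29p ⇒ 68p ≥ 32 ⇒ p ≥ 32/68 = 8/17.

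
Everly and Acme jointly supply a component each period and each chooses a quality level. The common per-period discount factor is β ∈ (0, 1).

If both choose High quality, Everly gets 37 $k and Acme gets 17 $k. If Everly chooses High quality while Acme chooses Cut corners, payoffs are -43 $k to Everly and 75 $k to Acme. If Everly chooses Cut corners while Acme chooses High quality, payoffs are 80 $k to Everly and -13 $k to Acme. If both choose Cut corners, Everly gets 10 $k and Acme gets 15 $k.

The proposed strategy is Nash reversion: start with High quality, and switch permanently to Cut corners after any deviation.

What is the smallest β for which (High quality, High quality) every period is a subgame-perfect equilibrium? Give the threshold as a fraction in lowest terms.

For Everly: deviation gain 80−37 = 43, per-period punishment loss 37−10 = 27. IC gives β ≥ 43/70.
For Acme: gain 58, loss 2 per period, so β ≥ 58/60 = 29/30.
The tighter constraint is Acme's, so cooperation needs β ≥ 29/30.

29/30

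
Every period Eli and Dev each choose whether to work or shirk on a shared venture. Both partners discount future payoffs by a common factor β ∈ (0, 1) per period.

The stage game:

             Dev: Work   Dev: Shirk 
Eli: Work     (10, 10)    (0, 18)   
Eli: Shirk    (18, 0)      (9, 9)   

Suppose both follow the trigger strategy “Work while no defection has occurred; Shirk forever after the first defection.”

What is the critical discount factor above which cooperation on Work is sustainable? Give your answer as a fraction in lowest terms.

8/9

Cooperation forever yields 10 each period: 10/(1−β).
Deviating yields 18 once, then 9 forever: 18 + 9β/(1−β).
No profitable deviation requires 10/(1−β) ≥ 18 + 9β/(1−β).
Multiplying by (1−β): 10 ≥ 18(1−β) + 9β = 18 − 9β.
So 9β ≥ 8, i.e. β ≥ 8/9.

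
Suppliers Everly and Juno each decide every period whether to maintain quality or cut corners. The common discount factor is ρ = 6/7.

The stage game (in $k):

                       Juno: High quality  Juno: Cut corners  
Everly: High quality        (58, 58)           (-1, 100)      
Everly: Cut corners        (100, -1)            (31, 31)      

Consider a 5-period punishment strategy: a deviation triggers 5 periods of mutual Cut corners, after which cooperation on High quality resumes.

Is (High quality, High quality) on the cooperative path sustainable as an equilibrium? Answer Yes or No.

Yes

Comparing payoff streams over the 6 periods until play realigns: cooperate → 58(1+ρ+…+ρ^5); deviate → 100 + 31(ρ+…+ρ^5).
Cooperation is sustained iff (58−31)(ρ+…+ρ^5) ≥ 100−58.
ρ+…+ρ^5 = 6/7·(1−(6/7)^5)/(1−6/7) = 3.2240, and (100−58)/(58−31) = 1.5556.
3.2240 ≥ 1.5556, so cooperation is sustainable.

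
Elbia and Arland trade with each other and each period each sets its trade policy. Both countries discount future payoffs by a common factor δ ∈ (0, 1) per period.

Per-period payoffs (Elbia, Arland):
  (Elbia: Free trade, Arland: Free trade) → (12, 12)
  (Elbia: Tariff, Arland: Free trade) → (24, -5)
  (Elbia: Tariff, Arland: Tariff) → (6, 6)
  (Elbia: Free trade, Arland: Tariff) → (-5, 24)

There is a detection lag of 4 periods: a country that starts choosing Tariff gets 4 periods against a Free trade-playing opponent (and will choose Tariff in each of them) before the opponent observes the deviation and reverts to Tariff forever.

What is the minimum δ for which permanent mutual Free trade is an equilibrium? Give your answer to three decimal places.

A deviator earns 24 for 4 periods, then 6 forever; cooperating earns 12 forever. Multiplying the IC by (1−δ):
12 ≥ 24(1−δ^4) + 6δ^4, so 18·δ^4 ≥ 12 and δ^4 ≥ 2/3.
δ ≥ (2/3)^(1/4) ≈ 0.904.

0.904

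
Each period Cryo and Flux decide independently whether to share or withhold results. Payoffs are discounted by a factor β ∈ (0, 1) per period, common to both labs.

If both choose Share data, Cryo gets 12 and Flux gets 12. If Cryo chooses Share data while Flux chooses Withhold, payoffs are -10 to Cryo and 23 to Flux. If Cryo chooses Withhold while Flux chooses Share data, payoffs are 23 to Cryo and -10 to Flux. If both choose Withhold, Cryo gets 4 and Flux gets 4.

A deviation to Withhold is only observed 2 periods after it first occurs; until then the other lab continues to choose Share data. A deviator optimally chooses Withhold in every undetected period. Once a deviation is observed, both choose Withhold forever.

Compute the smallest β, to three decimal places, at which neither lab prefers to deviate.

0.761

The best deviation is to choose Withhold for all 2 undetected periods, earning 23 each, then 4 forever once detected.
Deviation value: 23(1−β^2)/(1−β) + 4β^2/(1−β); cooperation value: 12/(1−β).
IC: 12 ≥ 23(1−β^2) + 4β^2 = 23 − 19β^2.
So β^2 ≥ 11/19, giving β ≥ (11/19)^(1/2) ≈ 0.761.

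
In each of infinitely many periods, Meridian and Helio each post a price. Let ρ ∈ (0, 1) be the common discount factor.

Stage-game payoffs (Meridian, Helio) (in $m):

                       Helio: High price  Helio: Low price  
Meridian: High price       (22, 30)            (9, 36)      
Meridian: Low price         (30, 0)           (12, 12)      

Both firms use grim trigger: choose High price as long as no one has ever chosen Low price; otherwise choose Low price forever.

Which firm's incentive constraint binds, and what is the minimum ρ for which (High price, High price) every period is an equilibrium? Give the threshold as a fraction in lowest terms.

Meridian; ρ ≥ 4/9

Meridian: cooperation gives 22 each period; deviation gives 30 once then 12 forever.
  22/(1−ρ) ≥ 30 + 12ρ/(1−ρ) ⇒ ρ ≥ 8/18 = 4/9.
Helio: cooperation gives 30 each period; deviation gives 36 once then 12 forever.
  ρ ≥ 6/24 = 1/4.
Both must hold, so the binding constraint is Meridian's: ρ ≥ 4/9.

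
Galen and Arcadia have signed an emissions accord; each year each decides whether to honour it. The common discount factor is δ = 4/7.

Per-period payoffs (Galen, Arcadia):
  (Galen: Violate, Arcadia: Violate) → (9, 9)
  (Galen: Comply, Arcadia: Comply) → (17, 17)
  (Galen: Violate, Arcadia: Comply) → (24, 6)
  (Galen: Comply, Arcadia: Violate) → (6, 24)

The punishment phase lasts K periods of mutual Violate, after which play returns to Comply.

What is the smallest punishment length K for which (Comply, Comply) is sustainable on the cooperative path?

No profitable deviation requires (17−9)(δ+…+δ^K) ≥ 24−17, i.e. δ+…+δ^K ≥ 7/8 ≈ 0.8750.
With δ = 4/7, the partial sums are K=1: 0.5714, K=2: 0.8980.
K = 2 is the first length at which the sum reaches 0.8750.

2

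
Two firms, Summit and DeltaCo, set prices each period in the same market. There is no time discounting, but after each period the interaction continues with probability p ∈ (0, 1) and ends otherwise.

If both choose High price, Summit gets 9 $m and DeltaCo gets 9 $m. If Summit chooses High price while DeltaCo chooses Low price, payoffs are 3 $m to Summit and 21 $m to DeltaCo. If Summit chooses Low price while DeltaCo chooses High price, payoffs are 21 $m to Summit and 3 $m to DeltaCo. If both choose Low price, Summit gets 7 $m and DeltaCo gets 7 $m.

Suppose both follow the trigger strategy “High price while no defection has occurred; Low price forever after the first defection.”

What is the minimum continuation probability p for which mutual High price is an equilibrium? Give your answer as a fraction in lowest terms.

6/7

With no time discounting, the continuation probability p plays the role of the discount factor.
Grim-trigger IC: 9/(1−p) ≥ 21 + 7p/(1−p) ⇒ p ≥ (21−9)/(21−7) = 6/7.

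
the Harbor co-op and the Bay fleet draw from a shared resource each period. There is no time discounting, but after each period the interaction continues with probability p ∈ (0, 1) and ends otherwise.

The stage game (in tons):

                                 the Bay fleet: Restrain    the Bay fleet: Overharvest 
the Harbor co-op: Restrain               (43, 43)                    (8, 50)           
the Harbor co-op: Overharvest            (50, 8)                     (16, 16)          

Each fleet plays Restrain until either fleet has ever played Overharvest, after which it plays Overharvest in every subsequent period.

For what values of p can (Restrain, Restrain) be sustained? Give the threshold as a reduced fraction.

7/34

Expected cooperation value is 43 + p·43 + p²·43 + … = 43/(1−p); deviation gives 50 + p·16/(1−p).
43 ≥ 50(1−p) + 16p ⇒ 34p ≥ 7 ⇒ p ≥ 7/34.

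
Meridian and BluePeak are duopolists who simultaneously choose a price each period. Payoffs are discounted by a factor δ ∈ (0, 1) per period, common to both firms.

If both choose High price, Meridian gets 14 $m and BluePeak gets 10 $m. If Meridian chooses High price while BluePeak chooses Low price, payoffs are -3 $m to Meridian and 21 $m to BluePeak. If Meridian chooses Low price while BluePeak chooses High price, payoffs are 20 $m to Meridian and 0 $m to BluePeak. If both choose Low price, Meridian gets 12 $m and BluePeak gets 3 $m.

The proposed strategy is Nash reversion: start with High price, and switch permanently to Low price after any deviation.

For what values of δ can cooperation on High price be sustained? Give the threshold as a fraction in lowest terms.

3/4

Meridian's threshold: (20−14)/(20−12) = 3/4.
BluePeak's threshold: (21−10)/(21−3) = 11/18.
3/4 > 11/18, so Meridian binds and δ* = 3/4.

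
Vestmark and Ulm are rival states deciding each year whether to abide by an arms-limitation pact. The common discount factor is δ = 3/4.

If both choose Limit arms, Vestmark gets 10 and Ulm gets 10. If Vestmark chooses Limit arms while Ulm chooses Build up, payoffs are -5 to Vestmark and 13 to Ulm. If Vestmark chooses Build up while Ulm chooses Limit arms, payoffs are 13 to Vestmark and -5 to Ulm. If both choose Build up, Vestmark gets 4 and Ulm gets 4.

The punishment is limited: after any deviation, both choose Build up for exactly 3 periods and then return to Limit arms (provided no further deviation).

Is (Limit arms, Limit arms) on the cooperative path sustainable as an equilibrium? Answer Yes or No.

Yes

IC: δ+…+δ^3 ≥ (13−10)/(10−4) = 1/2.
At δ = 3/4: partial sum = 1.7344 ≥ 0.5000. Cooperation sustainable.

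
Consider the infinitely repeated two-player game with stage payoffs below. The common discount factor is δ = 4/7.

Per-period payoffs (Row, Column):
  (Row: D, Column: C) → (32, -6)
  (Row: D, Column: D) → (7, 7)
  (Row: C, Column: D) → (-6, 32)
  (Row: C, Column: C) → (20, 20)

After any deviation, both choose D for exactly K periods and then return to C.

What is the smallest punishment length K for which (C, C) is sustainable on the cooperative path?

No profitable deviation requires (20−7)(δ+…+δ^K) ≥ 32−20, i.e. δ+…+δ^K ≥ 12/13 ≈ 0.9231.
With δ = 4/7, the partial sums are K=1: 0.5714, K=2: 0.8980, K=3: 1.0845.
K = 3 is the first length at which the sum reaches 0.9231.

3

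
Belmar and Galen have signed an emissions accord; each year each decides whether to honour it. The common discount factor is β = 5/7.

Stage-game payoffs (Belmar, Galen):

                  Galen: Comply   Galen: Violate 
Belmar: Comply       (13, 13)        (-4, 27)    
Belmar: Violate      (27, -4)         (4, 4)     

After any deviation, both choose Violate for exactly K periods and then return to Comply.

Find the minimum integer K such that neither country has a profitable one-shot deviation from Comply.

No profitable deviation requires (13−4)(β+…+β^K) ≥ 27−13, i.e. β+…+β^K ≥ 14/9 ≈ 1.5556.
With β = 5/7, the partial sums are K=1: 0.7143, K=2: 1.2245, K=3: 1.5889.
K = 3 is the first length at which the sum reaches 1.5556.

3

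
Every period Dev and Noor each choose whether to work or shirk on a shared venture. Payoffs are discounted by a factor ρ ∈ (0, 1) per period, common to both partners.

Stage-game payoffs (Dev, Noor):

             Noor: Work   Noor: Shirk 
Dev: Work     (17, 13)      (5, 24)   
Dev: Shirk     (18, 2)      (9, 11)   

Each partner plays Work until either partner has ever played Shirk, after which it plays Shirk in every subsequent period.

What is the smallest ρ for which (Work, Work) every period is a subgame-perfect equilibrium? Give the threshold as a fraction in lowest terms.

Dev: cooperation gives 17 each period; deviation gives 18 once then 9 forever.
  17/(1−ρ) ≥ 18 + 9ρ/(1−ρ) ⇒ ρ ≥ 1/9.
Noor: cooperation gives 13 each period; deviation gives 24 once then 11 forever.
  ρ ≥ 11/13.
Both must hold, so the binding constraint is Noor's: ρ ≥ 11/13.

11/13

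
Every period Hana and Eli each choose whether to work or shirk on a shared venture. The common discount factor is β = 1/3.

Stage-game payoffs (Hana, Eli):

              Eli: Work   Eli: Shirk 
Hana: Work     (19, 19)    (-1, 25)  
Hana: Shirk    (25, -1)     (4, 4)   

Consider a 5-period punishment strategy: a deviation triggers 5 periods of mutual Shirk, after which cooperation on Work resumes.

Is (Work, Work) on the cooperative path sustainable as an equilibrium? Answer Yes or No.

Yes

A one-shot deviation gives 25 now, then 4 for 5 periods, then back to 19.
Gain from deviating: (25−19) today; loss: (19−4) in each of the next 5 periods.
No-deviation condition: (19−4)(β+…+β^5) ≥ 25−19, i.e. β+…+β^5 ≥ 2/5.
At β = 1/3: β+…+β^5 = 0.4979 ≥ 0.4000.
So cooperation is sustainable.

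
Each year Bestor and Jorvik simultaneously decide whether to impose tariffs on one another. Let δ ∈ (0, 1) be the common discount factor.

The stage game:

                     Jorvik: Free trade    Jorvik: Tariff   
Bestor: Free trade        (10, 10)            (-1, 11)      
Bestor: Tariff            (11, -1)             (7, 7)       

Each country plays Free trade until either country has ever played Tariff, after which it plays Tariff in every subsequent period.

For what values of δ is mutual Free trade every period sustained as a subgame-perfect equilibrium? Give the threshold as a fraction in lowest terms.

1/4

10/(1−δ) ≥ 11 + 7δ/(1−δ)
10 ≥ 11 − 4δ
δ ≥ 1/4.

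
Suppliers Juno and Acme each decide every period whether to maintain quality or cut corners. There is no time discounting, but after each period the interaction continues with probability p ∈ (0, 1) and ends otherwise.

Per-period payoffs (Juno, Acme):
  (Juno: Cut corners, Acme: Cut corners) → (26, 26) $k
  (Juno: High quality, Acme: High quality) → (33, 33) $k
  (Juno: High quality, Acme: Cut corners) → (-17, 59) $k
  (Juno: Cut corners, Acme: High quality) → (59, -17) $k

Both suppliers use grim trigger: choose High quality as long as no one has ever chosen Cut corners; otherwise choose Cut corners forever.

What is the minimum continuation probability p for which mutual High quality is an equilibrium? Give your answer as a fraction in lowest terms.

26/33

Expected cooperation value is 33 + p·33 + p²·33 + … = 33/(1−p); deviation gives 59 + p·26/(1−p).
33 ≥ 59(1−p) + 26p ⇒ 33p ≥ 26 ⇒ p ≥ 26/33.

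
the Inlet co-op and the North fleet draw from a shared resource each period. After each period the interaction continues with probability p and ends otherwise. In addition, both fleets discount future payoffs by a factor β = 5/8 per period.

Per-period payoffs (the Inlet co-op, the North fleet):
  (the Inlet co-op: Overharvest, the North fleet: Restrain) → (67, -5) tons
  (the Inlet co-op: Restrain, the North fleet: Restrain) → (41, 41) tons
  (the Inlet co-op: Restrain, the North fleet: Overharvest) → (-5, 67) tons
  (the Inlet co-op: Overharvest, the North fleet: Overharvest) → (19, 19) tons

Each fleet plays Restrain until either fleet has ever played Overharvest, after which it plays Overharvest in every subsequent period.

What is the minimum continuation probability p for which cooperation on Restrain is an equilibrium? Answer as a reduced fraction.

13/15

Expected continuation weight on next period's payoff is β·p = 5/8·p, which plays the role of the discount factor.
Cooperation requires 5/8·p ≥ (67−41)/(67−19) = 13/24, hence p ≥ 13/15.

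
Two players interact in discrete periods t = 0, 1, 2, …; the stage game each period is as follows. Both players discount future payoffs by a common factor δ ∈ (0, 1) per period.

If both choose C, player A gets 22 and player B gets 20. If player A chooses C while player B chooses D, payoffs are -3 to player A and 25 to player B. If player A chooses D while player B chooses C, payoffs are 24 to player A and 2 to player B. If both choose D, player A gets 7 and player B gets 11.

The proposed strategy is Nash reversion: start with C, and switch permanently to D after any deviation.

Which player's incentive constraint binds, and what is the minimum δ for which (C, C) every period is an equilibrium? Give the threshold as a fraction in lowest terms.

player B; δ ≥ 5/14

player A's threshold: (24−22)/(24−7) = 2/17.
player B's threshold: (25−20)/(25−11) = 5/14.
2/17 < 5/14, so player B binds and δ* = 5/14.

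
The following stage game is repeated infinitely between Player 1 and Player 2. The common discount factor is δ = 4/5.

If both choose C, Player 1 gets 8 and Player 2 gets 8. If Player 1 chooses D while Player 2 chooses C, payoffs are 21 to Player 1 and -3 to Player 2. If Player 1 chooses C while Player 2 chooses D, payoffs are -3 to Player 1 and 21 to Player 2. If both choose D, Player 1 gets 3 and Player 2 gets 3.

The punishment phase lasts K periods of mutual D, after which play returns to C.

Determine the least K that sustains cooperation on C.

5

Need Σ_{k=1}^{K} δ^k ≥ (21−8)/(8−3) = 2.6000 at δ = 4/5.
At K = 4 the sum is 2.3616 < 2.6000; at K = 5 it is 2.6893 ≥ 2.6000.
So the minimum punishment length is K = 5.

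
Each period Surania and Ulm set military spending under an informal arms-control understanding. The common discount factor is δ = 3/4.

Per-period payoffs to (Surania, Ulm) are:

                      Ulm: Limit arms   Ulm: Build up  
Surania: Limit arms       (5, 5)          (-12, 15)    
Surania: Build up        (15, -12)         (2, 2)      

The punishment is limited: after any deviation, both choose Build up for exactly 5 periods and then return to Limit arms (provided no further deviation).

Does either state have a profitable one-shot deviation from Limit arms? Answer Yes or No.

Comparing payoff streams over the 6 periods until play realigns: cooperate → 5(1+δ+…+δ^5); deviate → 15 + 2(δ+…+δ^5).
Cooperation is sustained iff (5−2)(δ+…+δ^5) ≥ 15−5.
δ+…+δ^5 = 3/4·(1−(3/4)^5)/(1−3/4) = 2.2881, and (15−5)/(5−2) = 3.3333.
2.2881 < 3.3333, so cooperation is not sustainable.

Yes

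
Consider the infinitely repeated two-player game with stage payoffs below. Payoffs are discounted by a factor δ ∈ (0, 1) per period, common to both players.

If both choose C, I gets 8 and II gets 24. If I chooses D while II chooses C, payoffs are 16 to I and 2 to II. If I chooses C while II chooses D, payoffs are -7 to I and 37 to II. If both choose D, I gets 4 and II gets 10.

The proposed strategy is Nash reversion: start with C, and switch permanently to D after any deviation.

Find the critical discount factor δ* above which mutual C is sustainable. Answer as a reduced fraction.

2/3

I: cooperation gives 8 each period; deviation gives 16 once then 4 forever.
  8/(1−δ) ≥ 16 + 4δ/(1−δ) ⇒ δ ≥ 8/12 = 2/3.
II: cooperation gives 24 each period; deviation gives 37 once then 10 forever.
  δ ≥ 13/27.
Both must hold, so the binding constraint is I's: δ ≥ 2/3.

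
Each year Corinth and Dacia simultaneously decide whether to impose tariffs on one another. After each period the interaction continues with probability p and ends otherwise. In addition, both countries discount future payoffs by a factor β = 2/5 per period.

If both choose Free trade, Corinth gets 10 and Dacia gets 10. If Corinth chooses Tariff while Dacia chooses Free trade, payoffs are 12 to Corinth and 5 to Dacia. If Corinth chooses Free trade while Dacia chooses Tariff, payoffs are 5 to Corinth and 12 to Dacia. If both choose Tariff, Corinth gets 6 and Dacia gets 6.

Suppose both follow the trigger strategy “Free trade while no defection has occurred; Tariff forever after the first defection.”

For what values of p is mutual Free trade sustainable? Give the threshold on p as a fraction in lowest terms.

With continuation probability p and discount β, the effective per-period discount factor is βp.
Grim-trigger IC: βp ≥ (12−10)/(12−6) = 1/3.
So p ≥ (1/3)/(2/5) = 5/6.

5/6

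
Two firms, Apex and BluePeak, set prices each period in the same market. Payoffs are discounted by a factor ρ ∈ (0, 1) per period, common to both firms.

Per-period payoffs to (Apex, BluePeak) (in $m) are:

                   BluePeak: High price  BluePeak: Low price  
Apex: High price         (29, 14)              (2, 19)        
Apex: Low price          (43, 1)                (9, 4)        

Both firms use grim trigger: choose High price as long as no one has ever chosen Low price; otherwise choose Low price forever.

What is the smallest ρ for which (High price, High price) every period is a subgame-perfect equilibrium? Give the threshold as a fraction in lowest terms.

7/17

Apex's threshold: (43−29)/(43−9) = 7/17.
BluePeak's threshold: (19−14)/(19−4) = 1/3.
7/17 > 1/3, so Apex binds and ρ* = 7/17.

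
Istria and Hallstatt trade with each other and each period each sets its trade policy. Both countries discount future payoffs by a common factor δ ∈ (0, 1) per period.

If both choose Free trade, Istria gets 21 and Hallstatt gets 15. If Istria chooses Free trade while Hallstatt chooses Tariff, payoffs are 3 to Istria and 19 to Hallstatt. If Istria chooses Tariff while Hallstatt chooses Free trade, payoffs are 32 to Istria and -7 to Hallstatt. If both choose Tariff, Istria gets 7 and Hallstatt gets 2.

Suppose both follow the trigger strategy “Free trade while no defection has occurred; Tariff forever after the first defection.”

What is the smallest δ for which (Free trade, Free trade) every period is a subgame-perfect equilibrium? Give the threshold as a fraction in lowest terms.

11/25

For Istria: deviation gain 32−21 = 11, per-period punishment loss 21−7 = 14. IC gives δ ≥ 11/25.
For Hallstatt: gain 4, loss 13 per period, so δ ≥ 4/17.
The tighter constraint is Istria's, so cooperation needs δ ≥ 11/25.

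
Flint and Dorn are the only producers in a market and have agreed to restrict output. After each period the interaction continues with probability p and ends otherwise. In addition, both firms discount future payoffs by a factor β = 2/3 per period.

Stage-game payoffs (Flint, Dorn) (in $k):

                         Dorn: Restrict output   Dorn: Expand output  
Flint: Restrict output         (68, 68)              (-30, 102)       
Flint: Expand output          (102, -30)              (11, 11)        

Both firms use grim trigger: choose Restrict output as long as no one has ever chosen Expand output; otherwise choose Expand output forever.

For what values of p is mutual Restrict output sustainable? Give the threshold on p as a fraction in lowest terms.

51/91

With continuation probability p and discount β, the effective per-period discount factor is βp.
Grim-trigger IC: βp ≥ (102−68)/(102−11) = 34/91.
So p ≥ (34/91)/(2/3) = 51/91.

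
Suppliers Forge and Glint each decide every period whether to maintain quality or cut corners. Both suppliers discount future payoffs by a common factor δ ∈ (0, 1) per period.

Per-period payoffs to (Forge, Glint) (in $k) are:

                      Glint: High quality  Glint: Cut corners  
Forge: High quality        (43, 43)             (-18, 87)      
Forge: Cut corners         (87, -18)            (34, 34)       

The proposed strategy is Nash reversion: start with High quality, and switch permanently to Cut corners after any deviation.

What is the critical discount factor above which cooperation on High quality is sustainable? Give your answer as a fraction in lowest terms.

43/(1−δ) ≥ 87 + 34δ/(1−δ)
43 ≥ 87 − 53δ
δ ≥ 44/53.

44/53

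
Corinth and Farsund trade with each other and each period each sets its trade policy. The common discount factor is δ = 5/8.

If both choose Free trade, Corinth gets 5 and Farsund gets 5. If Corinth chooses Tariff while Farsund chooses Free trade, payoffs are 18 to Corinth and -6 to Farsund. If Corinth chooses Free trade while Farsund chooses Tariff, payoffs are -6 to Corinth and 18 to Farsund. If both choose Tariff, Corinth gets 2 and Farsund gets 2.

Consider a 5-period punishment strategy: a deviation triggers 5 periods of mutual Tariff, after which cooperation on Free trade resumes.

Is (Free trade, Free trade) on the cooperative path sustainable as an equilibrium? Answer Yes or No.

No

IC: δ+…+δ^5 ≥ (18−5)/(5−2) = 13/3.
At δ = 5/8: partial sum = 1.5077 < 4.3333. Cooperation not sustainable.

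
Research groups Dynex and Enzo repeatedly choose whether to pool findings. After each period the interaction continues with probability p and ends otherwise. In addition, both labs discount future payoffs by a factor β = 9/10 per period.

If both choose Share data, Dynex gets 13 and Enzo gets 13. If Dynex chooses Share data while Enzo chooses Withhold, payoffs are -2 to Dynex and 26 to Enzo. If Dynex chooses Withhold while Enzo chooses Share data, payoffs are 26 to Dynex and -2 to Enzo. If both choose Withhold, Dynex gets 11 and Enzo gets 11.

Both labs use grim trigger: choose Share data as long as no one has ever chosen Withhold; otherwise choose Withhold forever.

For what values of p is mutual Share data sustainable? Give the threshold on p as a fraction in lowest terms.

26/27

With continuation probability p and discount β, the effective per-period discount factor is βp.
Grim-trigger IC: βp ≥ (26−13)/(26−11) = 13/15.
So p ≥ (13/15)/(9/10) = 26/27.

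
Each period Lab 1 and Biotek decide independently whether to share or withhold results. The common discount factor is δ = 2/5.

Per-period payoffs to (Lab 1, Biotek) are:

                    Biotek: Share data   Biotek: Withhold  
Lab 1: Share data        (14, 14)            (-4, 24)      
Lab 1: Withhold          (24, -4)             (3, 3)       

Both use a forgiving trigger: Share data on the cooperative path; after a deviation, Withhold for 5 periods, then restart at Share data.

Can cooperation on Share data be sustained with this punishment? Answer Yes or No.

No

Comparing payoff streams over the 6 periods until play realigns: cooperate → 14(1+δ+…+δ^5); deviate → 24 + 3(δ+…+δ^5).
Cooperation is sustained iff (14−3)(δ+…+δ^5) ≥ 24−14.
δ+…+δ^5 = 2/5·(1−(2/5)^5)/(1−2/5) = 0.6598, and (24−14)/(14−3) = 0.9091.
0.6598 < 0.9091, so cooperation is not sustainable.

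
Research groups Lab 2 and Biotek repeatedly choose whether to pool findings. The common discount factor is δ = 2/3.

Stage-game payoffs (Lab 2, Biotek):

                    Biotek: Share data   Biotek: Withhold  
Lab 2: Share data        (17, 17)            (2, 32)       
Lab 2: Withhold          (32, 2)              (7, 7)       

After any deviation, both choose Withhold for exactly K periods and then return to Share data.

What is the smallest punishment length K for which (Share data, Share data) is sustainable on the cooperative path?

4

IC: δ(1−δ^K)/(1−δ) ≥ (32−17)/(17−7) = 3/2.
With δ = 2/3: need 1 − δ^K ≥ 3/2·(1−2/3)/(2/3), i.e. δ^K ≤ 0.2500.
Since (2/3)^3 = 0.2963 and (2/3)^4 = 0.1975, the smallest such K is 4.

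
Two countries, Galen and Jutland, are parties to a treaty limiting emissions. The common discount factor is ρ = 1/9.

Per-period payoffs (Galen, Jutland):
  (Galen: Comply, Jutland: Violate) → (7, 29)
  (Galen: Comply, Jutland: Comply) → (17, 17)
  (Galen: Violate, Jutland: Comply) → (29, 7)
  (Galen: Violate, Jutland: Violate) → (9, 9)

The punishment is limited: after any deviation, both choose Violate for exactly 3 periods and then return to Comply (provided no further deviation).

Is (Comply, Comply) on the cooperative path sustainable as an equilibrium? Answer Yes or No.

No

Comparing payoff streams over the 4 periods until play realigns: cooperate → 17(1+ρ+…+ρ^3); deviate → 29 + 9(ρ+…+ρ^3).
Cooperation is sustained iff (17−9)(ρ+…+ρ^3) ≥ 29−17.
ρ+…+ρ^3 = 1/9·(1−(1/9)^3)/(1−1/9) = 0.1248, and (29−17)/(17−9) = 1.5000.
0.1248 < 1.5000, so cooperation is not sustainable.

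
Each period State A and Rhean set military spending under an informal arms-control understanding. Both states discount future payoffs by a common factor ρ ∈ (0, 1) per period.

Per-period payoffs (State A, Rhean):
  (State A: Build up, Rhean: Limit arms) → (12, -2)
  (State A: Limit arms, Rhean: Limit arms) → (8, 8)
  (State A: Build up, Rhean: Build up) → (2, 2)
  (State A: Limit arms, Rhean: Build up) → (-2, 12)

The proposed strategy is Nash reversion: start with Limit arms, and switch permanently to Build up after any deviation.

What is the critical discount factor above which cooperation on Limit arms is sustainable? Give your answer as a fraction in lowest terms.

2/5

Under grim trigger the critical discount factor is (T−C)/(T−P) with T = 12, C = 8, P = 2.
ρ* = (12−8)/(12−2) = 4/10 = 2/5.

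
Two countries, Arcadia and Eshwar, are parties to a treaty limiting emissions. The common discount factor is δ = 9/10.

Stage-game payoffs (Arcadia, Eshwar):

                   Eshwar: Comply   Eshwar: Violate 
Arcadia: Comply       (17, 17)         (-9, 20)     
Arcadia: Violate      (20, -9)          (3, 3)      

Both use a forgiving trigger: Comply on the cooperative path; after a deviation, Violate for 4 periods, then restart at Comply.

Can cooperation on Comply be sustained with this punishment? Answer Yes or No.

A one-shot deviation gives 20 now, then 3 for 4 periods, then back to 17.
Gain from deviating: (20−17) today; loss: (17−3) in each of the next 4 periods.
No-deviation condition: (17−3)(δ+…+δ^4) ≥ 20−17, i.e. δ+…+δ^4 ≥ 3/14.
At δ = 9/10: δ+…+δ^4 = 3.0951 ≥ 0.2143.
So cooperation is sustainable.

Yes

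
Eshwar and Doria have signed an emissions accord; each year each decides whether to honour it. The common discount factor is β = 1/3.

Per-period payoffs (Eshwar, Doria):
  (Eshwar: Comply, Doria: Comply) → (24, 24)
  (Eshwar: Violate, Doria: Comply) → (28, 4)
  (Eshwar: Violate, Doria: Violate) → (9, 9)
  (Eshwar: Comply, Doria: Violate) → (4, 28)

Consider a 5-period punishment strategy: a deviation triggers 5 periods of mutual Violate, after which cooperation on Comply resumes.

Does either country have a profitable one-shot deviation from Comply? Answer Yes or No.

IC: β+…+β^5 ≥ (28−24)/(24−9) = 4/15.
At β = 1/3: partial sum = 0.4979 ≥ 0.2667. Cooperation sustainable.

No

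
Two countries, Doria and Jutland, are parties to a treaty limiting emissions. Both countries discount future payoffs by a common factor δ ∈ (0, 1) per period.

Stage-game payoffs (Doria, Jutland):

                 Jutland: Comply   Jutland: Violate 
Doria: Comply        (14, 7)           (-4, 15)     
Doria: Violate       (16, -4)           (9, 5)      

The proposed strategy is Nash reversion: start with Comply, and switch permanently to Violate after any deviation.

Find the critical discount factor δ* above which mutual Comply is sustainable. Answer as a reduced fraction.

4/5

For Doria: deviation gain 16−14 = 2, per-period punishment loss 14−9 = 5. IC gives δ ≥ 2/7.
For Jutland: gain 8, loss 2 per period, so δ ≥ 8/10 = 4/5.
The tighter constraint is Jutland's, so cooperation needs δ ≥ 4/5.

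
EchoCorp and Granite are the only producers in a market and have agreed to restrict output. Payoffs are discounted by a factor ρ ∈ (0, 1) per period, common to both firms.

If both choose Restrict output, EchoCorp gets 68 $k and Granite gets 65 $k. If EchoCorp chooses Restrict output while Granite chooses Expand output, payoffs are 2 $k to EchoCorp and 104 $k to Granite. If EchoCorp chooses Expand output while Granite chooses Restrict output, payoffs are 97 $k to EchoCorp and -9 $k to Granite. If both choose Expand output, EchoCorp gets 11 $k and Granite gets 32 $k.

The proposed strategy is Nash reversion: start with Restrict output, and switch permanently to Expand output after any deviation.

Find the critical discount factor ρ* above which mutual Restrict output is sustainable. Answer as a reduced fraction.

13/24

For EchoCorp: deviation gain 97−68 = 29, per-period punishment loss 68−11 = 57. IC gives ρ ≥ 29/86.
For Granite: gain 39, loss 33 per period, so ρ ≥ 39/72 = 13/24.
The tighter constraint is Granite's, so cooperation needs ρ ≥ 13/24.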